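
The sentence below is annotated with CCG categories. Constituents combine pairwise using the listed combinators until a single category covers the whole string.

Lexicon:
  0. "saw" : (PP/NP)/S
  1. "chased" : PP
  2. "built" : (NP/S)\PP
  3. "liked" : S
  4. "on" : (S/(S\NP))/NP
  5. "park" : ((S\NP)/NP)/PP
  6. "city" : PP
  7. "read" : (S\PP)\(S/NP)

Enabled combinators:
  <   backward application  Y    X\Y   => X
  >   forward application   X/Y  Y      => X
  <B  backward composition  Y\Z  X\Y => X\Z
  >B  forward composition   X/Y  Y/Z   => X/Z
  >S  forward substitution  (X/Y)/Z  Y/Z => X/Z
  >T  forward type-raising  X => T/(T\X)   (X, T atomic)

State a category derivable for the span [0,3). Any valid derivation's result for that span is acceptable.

[0,8] S   <
  [0,4] PP   >
    [0,3] PP/S   >S
      [0,1] "saw" : (PP/NP)/S
      [1,3] NP/S   <
        [1,2] "chased" : PP
        [2,3] "built" : (NP/S)\PP
    [3,4] "liked" : S
  [4,8] S\PP   <
    [4,7] S/NP   >S
      [4,5] "on" : (S/(S\NP))/NP
      [5,7] (S\NP)/NP   >
        [5,6] "park" : ((S\NP)/NP)/PP
        [6,7] "city" : PP
    [7,8] "read" : (S\PP)\(S/NP)

PP/S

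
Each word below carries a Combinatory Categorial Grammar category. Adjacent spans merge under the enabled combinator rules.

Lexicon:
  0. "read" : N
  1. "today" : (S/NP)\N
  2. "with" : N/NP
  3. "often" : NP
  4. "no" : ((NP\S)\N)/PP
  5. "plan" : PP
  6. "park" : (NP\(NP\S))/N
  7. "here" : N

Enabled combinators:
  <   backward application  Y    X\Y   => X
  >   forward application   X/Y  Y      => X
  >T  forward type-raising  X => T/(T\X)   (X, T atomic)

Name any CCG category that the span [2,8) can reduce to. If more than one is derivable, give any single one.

NP

[0,8] S   >
  [0,2] S/NP   <
    [0,1] "read" : N
    [1,2] "today" : (S/NP)\N
  [2,8] NP   <
    [2,6] NP\S   <
      [2,4] N   >
        [2,3] "with" : N/NP
        [3,4] "often" : NP
      [4,6] (NP\S)\N   >
        [4,5] "no" : ((NP\S)\N)/PP
        [5,6] "plan" : PP
    [6,8] NP\(NP\S)   >
      [6,7] "park" : (NP\(NP\S))/N
      [7,8] "here" : N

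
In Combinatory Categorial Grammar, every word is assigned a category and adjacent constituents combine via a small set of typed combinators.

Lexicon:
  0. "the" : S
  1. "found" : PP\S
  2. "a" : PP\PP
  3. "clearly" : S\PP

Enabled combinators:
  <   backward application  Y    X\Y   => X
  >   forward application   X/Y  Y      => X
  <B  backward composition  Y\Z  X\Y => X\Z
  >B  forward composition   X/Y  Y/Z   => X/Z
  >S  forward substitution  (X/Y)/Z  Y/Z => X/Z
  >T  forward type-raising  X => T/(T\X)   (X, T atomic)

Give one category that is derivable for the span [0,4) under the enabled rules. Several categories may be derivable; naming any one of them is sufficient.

[0,4] S   <
  [0,2] PP   <
    [0,1] "the" : S
    [1,2] "found" : PP\S
  [2,4] S\PP   <B
    [2,3] "a" : PP\PP
    [3,4] "clearly" : S\PP

S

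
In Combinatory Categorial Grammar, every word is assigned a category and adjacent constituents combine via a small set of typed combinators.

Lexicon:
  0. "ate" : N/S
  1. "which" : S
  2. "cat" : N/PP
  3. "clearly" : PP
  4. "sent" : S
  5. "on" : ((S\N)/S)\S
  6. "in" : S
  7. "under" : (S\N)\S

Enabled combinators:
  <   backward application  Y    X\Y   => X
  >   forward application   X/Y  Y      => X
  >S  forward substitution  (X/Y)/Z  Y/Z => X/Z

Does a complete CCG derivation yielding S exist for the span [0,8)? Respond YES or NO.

[0,8] S   <
  [0,2] N   >
    [0,1] "ate" : N/S
    [1,2] "which" : S
  [2,8] S\N   <
    [2,7] S   <
      [2,4] N   >
        [2,3] "cat" : N/PP
        [3,4] "clearly" : PP
      [4,7] S\N   >
        [4,6] (S\N)/S   <
          [4,5] "sent" : S
          [5,6] "on" : ((S\N)/S)\S
        [6,7] "in" : S
    [7,8] "under" : (S\N)\S

YES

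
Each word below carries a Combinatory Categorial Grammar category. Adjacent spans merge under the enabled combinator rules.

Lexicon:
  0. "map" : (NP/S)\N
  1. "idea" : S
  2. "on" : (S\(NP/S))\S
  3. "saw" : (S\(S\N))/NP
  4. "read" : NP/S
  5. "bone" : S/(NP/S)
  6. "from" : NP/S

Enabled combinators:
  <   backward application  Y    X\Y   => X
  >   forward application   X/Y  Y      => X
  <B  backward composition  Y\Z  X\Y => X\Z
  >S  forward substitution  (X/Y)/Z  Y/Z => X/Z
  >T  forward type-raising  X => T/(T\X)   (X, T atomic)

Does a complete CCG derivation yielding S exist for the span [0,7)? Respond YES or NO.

YES

[0,7] S   <
  [0,3] S\N   <B
    [0,1] "map" : (NP/S)\N
    [1,3] S\(NP/S)   <
      [1,2] "idea" : S
      [2,3] "on" : (S\(NP/S))\S
  [3,7] S\(S\N)   >
    [3,4] "saw" : (S\(S\N))/NP
    [4,7] NP   >
      [4,5] "read" : NP/S
      [5,7] S   >
        [5,6] "bone" : S/(NP/S)
        [6,7] "from" : NP/S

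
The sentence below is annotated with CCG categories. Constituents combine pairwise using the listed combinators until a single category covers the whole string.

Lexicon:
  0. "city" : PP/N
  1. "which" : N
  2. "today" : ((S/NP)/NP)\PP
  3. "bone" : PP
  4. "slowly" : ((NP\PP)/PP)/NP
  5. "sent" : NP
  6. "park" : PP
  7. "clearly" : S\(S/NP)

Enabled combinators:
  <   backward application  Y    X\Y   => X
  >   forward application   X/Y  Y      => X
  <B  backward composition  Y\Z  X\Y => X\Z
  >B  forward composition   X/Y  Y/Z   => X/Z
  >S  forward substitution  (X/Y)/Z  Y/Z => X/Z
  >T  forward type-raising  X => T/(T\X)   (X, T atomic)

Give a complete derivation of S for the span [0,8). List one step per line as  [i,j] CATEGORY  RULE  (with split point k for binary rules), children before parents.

[0,8] S   <
  [0,7] S/NP   >
    [0,3] (S/NP)/NP   <
      [0,2] PP   >
        [0,1] "city" : PP/N
        [1,2] "which" : N
      [2,3] "today" : ((S/NP)/NP)\PP
    [3,7] NP   <
      [3,4] "bone" : PP
      [4,7] NP\PP   >
        [4,6] (NP\PP)/PP   >
          [4,5] "slowly" : ((NP\PP)/PP)/NP
          [5,6] "sent" : NP
        [6,7] "park" : PP
  [7,8] "clearly" : S\(S/NP)

[0,1] PP/N  lex  "city"
[1,2] N  lex  "which"
[0,2] PP  >  k=1
[2,3] ((S/NP)/NP)\PP  lex  "today"
[0,3] (S/NP)/NP  <  k=2
[3,4] PP  lex  "bone"
[4,5] ((NP\PP)/PP)/NP  lex  "slowly"
[5,6] NP  lex  "sent"
[4,6] (NP\PP)/PP  >  k=5
[6,7] PP  lex  "park"
[4,7] NP\PP  >  k=6
[3,7] NP  <  k=4
[0,7] S/NP  >  k=3
[7,8] S\(S/NP)  lex  "clearly"
[0,8] S  <  k=7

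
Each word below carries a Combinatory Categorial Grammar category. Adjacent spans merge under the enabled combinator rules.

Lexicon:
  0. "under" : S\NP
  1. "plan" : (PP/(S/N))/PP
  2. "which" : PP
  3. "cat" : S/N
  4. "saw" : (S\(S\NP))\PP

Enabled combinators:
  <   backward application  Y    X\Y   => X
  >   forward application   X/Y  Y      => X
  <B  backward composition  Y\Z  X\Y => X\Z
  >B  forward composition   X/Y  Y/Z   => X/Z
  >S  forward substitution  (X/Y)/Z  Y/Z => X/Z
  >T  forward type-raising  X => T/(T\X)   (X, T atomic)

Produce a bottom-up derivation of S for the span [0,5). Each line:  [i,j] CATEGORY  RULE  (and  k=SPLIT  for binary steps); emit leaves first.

[0,1] S\NP  lex  "under"
[1,2] (PP/(S/N))/PP  lex  "plan"
[2,3] PP  lex  "which"
[1,3] PP/(S/N)  >  k=2
[3,4] S/N  lex  "cat"
[1,4] PP  >  k=3
[4,5] (S\(S\NP))\PP  lex  "saw"
[1,5] S\(S\NP)  <  k=4
[0,5] S  <  k=1

[0,5] S   <
  [0,1] "under" : S\NP
  [1,5] S\(S\NP)   <
    [1,4] PP   >
      [1,3] PP/(S/N)   >
        [1,2] "plan" : (PP/(S/N))/PP
        [2,3] "which" : PP
      [3,4] "cat" : S/N
    [4,5] "saw" : (S\(S\NP))\PP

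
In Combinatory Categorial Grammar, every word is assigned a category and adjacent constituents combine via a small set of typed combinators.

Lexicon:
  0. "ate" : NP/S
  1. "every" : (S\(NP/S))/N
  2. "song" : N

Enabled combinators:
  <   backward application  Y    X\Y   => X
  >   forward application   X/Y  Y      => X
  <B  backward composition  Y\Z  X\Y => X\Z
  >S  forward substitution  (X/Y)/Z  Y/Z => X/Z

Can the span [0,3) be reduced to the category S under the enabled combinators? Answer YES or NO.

[0,3] S   <
  [0,1] "ate" : NP/S
  [1,3] S\(NP/S)   >
    [1,2] "every" : (S\(NP/S))/N
    [2,3] "song" : N

YES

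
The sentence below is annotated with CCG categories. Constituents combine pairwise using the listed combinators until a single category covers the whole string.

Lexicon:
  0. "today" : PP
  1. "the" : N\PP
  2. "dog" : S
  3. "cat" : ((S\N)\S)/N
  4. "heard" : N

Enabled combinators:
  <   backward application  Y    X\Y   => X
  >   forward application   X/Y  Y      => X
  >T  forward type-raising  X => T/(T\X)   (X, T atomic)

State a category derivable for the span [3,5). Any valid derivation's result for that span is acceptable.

(S\N)\S

[0,5] S   <
  [0,2] N   >
    [0,1] N/(N\PP)   >T
      [0,1] "today" : PP
    [1,2] "the" : N\PP
  [2,5] S\N   <
    [2,3] "dog" : S
    [3,5] (S\N)\S   >
      [3,4] "cat" : ((S\N)\S)/N
      [4,5] "heard" : N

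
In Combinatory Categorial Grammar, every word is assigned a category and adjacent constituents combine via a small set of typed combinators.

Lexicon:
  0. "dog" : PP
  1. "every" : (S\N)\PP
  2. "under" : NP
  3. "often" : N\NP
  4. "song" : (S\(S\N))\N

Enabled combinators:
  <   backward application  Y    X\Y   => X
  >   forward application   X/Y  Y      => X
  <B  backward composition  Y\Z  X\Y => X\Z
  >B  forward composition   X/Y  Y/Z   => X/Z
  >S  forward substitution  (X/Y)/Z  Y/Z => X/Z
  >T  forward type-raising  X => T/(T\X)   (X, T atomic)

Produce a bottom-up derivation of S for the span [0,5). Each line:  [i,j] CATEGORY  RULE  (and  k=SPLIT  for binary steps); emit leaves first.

[0,1] PP  lex  "dog"
[1,2] (S\N)\PP  lex  "every"
[0,2] S\N  <  k=1
[2,3] NP  lex  "under"
[2,3] N/(N\NP)  >T
[3,4] N\NP  lex  "often"
[2,4] N  >  k=3
[4,5] (S\(S\N))\N  lex  "song"
[2,5] S\(S\N)  <  k=4
[0,5] S  <  k=2

[0,5] S   <
  [0,2] S\N   <
    [0,1] "dog" : PP
    [1,2] "every" : (S\N)\PP
  [2,5] S\(S\N)   <
    [2,4] N   >
      [2,3] N/(N\NP)   >T
        [2,3] "under" : NP
      [3,4] "often" : N\NP
    [4,5] "song" : (S\(S\N))\N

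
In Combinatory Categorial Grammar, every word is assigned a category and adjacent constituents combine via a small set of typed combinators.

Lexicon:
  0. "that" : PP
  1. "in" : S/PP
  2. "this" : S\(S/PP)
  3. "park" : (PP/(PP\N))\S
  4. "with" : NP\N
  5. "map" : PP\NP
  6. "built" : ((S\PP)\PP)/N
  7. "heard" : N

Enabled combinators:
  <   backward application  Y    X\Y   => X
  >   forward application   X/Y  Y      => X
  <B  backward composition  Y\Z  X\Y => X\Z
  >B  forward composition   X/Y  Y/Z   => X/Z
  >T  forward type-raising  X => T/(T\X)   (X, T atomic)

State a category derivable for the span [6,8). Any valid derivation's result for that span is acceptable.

[0,8] S   >
  [0,1] S/(S\PP)   >T
    [0,1] "that" : PP
  [1,8] S\PP   <
    [1,6] PP   >
      [1,4] PP/(PP\N)   <
        [1,3] S   <
          [1,2] "in" : S/PP
          [2,3] "this" : S\(S/PP)
        [3,4] "park" : (PP/(PP\N))\S
      [4,6] PP\N   <B
        [4,5] "with" : NP\N
        [5,6] "map" : PP\NP
    [6,8] (S\PP)\PP   >
      [6,7] "built" : ((S\PP)\PP)/N
      [7,8] "heard" : N

(S\PP)\PP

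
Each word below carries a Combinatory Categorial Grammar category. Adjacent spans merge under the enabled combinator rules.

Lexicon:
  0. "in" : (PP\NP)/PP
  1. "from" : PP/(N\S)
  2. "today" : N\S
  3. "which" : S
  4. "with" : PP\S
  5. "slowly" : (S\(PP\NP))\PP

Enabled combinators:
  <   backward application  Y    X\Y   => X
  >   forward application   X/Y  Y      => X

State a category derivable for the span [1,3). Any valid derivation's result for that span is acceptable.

PP

[0,6] S   <
  [0,3] PP\NP   >
    [0,1] "in" : (PP\NP)/PP
    [1,3] PP   >
      [1,2] "from" : PP/(N\S)
      [2,3] "today" : N\S
  [3,6] S\(PP\NP)   <
    [3,5] PP   <
      [3,4] "which" : S
      [4,5] "with" : PP\S
    [5,6] "slowly" : (S\(PP\NP))\PP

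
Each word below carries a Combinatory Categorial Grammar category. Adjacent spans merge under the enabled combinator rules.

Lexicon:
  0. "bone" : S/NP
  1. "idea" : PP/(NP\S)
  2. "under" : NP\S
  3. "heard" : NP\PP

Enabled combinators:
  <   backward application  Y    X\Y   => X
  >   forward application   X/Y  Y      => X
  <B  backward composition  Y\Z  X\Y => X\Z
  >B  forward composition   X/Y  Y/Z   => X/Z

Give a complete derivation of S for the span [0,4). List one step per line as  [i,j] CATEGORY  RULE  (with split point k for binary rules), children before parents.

[0,4] S   >
  [0,1] "bone" : S/NP
  [1,4] NP   <
    [1,3] PP   >
      [1,2] "idea" : PP/(NP\S)
      [2,3] "under" : NP\S
    [3,4] "heard" : NP\PP

[0,1] S/NP  lex  "bone"
[1,2] PP/(NP\S)  lex  "idea"
[2,3] NP\S  lex  "under"
[1,3] PP  >  k=2
[3,4] NP\PP  lex  "heard"
[1,4] NP  <  k=3
[0,4] S  >  k=1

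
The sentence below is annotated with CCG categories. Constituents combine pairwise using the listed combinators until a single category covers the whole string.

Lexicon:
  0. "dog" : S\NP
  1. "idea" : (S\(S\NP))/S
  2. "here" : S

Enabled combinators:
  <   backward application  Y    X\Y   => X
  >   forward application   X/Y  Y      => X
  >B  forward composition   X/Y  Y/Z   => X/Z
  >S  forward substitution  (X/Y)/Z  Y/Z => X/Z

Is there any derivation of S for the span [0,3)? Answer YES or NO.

YES

[0,3] S   <
  [0,1] "dog" : S\NP
  [1,3] S\(S\NP)   >
    [1,2] "idea" : (S\(S\NP))/S
    [2,3] "here" : S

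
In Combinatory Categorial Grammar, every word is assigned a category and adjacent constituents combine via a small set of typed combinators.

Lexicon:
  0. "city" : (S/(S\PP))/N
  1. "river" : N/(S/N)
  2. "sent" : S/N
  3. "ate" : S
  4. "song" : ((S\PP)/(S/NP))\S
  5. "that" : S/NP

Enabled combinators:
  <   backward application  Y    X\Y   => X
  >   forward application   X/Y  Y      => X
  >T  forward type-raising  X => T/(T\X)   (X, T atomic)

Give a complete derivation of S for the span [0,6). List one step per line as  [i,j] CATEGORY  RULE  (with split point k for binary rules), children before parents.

[0,1] (S/(S\PP))/N  lex  "city"
[1,2] N/(S/N)  lex  "river"
[2,3] S/N  lex  "sent"
[1,3] N  >  k=2
[0,3] S/(S\PP)  >  k=1
[3,4] S  lex  "ate"
[4,5] ((S\PP)/(S/NP))\S  lex  "song"
[3,5] (S\PP)/(S/NP)  <  k=4
[5,6] S/NP  lex  "that"
[3,6] S\PP  >  k=5
[0,6] S  >  k=3

[0,6] S   >
  [0,3] S/(S\PP)   >
    [0,1] "city" : (S/(S\PP))/N
    [1,3] N   >
      [1,2] "river" : N/(S/N)
      [2,3] "sent" : S/N
  [3,6] S\PP   >
    [3,5] (S\PP)/(S/NP)   <
      [3,4] "ate" : S
      [4,5] "song" : ((S\PP)/(S/NP))\S
    [5,6] "that" : S/NP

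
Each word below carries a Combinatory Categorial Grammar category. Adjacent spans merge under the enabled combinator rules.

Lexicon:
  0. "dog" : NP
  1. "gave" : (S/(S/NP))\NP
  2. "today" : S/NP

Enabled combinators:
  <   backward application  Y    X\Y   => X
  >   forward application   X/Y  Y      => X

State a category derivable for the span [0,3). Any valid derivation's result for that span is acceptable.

S

[0,3] S   >
  [0,2] S/(S/NP)   <
    [0,1] "dog" : NP
    [1,2] "gave" : (S/(S/NP))\NP
  [2,3] "today" : S/NP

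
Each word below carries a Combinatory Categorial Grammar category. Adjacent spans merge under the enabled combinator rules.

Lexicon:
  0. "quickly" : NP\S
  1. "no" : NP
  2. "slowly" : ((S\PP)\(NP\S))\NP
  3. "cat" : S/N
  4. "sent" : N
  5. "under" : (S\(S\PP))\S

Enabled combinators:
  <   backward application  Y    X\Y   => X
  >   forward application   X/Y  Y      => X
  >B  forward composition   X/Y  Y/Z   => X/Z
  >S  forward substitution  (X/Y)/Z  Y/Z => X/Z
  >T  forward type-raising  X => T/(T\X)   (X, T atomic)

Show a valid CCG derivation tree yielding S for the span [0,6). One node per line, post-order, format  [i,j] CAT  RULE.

[0,1] NP\S  lex  "quickly"
[1,2] NP  lex  "no"
[2,3] ((S\PP)\(NP\S))\NP  lex  "slowly"
[1,3] (S\PP)\(NP\S)  <  k=2
[0,3] S\PP  <  k=1
[3,4] S/N  lex  "cat"
[4,5] N  lex  "sent"
[3,5] S  >  k=4
[5,6] (S\(S\PP))\S  lex  "under"
[3,6] S\(S\PP)  <  k=5
[0,6] S  <  k=3

[0,6] S   <
  [0,3] S\PP   <
    [0,1] "quickly" : NP\S
    [1,3] (S\PP)\(NP\S)   <
      [1,2] "no" : NP
      [2,3] "slowly" : ((S\PP)\(NP\S))\NP
  [3,6] S\(S\PP)   <
    [3,5] S   >
      [3,4] "cat" : S/N
      [4,5] "sent" : N
    [5,6] "under" : (S\(S\PP))\S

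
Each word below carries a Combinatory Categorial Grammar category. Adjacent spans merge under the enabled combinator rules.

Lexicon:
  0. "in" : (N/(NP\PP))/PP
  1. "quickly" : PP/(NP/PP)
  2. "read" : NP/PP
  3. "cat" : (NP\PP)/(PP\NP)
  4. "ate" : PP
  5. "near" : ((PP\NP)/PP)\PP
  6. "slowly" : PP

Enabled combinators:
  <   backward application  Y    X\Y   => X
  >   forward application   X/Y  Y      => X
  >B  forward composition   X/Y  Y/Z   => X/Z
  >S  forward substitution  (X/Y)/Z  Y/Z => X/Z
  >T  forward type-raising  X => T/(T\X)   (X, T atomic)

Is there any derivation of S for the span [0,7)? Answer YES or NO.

NO

(N/(NP\PP))/PP PP/(NP/PP) NP/PP (NP\PP)/(PP\NP) PP ((PP\NP)/PP)\PP PP
CKY chart[0,7] = {(N/(NP\PP))/(PP\NP), N, N/(N\N), N/(PP\PP), NP/(NP\N), PP/(PP\N), S/(S\N)}; S ∉ chart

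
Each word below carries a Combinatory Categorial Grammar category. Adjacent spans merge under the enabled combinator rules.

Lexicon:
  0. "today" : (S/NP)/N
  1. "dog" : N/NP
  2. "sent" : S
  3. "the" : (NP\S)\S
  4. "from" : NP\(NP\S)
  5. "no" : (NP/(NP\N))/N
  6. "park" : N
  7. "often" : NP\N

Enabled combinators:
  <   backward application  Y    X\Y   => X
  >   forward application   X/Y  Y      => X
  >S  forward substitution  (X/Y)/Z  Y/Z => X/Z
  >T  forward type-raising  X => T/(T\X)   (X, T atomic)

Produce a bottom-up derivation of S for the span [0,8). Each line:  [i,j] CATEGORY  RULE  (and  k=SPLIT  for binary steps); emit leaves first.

[0,1] (S/NP)/N  lex  "today"
[1,2] N/NP  lex  "dog"
[2,3] S  lex  "sent"
[3,4] (NP\S)\S  lex  "the"
[2,4] NP\S  <  k=3
[4,5] NP\(NP\S)  lex  "from"
[2,5] NP  <  k=4
[1,5] N  >  k=2
[0,5] S/NP  >  k=1
[5,6] (NP/(NP\N))/N  lex  "no"
[6,7] N  lex  "park"
[5,7] NP/(NP\N)  >  k=6
[7,8] NP\N  lex  "often"
[5,8] NP  >  k=7
[0,8] S  >  k=5

[0,8] S   >
  [0,5] S/NP   >
    [0,1] "today" : (S/NP)/N
    [1,5] N   >
      [1,2] "dog" : N/NP
      [2,5] NP   <
        [2,4] NP\S   <
          [2,3] "sent" : S
          [3,4] "the" : (NP\S)\S
        [4,5] "from" : NP\(NP\S)
  [5,8] NP   >
    [5,7] NP/(NP\N)   >
      [5,6] "no" : (NP/(NP\N))/N
      [6,7] "park" : N
    [7,8] "often" : NP\N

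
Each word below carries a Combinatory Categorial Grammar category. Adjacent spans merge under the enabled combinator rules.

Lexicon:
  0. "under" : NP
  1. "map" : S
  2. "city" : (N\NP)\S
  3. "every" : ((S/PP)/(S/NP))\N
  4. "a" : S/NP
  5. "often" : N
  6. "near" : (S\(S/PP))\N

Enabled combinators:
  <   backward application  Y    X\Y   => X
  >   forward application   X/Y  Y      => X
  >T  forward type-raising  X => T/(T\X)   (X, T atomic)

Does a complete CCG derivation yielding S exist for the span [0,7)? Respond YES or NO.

YES

[0,7] S   <
  [0,5] S/PP   >
    [0,4] (S/PP)/(S/NP)   <
      [0,3] N   <
        [0,1] "under" : NP
        [1,3] N\NP   <
          [1,2] "map" : S
          [2,3] "city" : (N\NP)\S
      [3,4] "every" : ((S/PP)/(S/NP))\N
    [4,5] "a" : S/NP
  [5,7] S\(S/PP)   <
    [5,6] "often" : N
    [6,7] "near" : (S\(S/PP))\N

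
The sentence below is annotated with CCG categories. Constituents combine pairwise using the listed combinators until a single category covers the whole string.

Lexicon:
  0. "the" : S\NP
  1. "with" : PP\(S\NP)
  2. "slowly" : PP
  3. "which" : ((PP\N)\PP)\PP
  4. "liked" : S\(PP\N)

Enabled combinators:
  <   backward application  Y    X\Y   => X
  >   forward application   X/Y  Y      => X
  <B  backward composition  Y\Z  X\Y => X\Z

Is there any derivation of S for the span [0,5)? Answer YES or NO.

YES

[0,5] S   <
  [0,2] PP   <
    [0,1] "the" : S\NP
    [1,2] "with" : PP\(S\NP)
  [2,5] S\PP   <B
    [2,4] (PP\N)\PP   <
      [2,3] "slowly" : PP
      [3,4] "which" : ((PP\N)\PP)\PP
    [4,5] "liked" : S\(PP\N)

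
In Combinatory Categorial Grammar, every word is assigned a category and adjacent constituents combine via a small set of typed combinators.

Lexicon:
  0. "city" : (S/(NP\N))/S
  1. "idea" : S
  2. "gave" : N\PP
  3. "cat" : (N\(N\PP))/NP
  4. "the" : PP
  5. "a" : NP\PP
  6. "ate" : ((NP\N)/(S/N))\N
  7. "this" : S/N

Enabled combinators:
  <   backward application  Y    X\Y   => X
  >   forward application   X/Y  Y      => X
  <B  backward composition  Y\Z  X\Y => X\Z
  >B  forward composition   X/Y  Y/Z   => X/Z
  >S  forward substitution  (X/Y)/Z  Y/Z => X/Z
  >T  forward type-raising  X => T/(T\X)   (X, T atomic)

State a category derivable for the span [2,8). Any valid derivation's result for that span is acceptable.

NP\N

[0,8] S   >
  [0,2] S/(NP\N)   >
    [0,1] "city" : (S/(NP\N))/S
    [1,2] "idea" : S
  [2,8] NP\N   >
    [2,7] (NP\N)/(S/N)   <
      [2,6] N   <
        [2,3] "gave" : N\PP
        [3,6] N\(N\PP)   >
          [3,4] "cat" : (N\(N\PP))/NP
          [4,6] NP   <
            [4,5] "the" : PP
            [5,6] "a" : NP\PP
      [6,7] "ate" : ((NP\N)/(S/N))\N
    [7,8] "this" : S/N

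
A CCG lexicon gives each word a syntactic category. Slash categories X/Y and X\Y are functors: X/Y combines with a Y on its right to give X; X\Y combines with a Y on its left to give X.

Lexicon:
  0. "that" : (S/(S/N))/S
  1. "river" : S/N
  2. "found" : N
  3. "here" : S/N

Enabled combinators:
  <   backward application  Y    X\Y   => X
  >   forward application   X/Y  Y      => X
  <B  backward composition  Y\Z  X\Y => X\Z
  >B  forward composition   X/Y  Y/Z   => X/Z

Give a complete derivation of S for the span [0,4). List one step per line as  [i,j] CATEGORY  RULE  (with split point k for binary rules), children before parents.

[0,4] S   >
  [0,3] S/(S/N)   >
    [0,1] "that" : (S/(S/N))/S
    [1,3] S   >
      [1,2] "river" : S/N
      [2,3] "found" : N
  [3,4] "here" : S/N

[0,1] (S/(S/N))/S  lex  "that"
[1,2] S/N  lex  "river"
[2,3] N  lex  "found"
[1,3] S  >  k=2
[0,3] S/(S/N)  >  k=1
[3,4] S/N  lex  "here"
[0,4] S  >  k=3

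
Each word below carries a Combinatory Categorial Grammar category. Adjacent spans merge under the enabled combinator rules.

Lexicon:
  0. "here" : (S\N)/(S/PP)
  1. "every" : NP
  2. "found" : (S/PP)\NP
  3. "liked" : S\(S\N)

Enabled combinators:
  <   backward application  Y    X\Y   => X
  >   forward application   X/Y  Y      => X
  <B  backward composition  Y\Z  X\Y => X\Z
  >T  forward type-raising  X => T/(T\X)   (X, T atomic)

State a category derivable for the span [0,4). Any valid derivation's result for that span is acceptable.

[0,4] S   <
  [0,3] S\N   >
    [0,1] "here" : (S\N)/(S/PP)
    [1,3] S/PP   <
      [1,2] "every" : NP
      [2,3] "found" : (S/PP)\NP
  [3,4] "liked" : S\(S\N)

S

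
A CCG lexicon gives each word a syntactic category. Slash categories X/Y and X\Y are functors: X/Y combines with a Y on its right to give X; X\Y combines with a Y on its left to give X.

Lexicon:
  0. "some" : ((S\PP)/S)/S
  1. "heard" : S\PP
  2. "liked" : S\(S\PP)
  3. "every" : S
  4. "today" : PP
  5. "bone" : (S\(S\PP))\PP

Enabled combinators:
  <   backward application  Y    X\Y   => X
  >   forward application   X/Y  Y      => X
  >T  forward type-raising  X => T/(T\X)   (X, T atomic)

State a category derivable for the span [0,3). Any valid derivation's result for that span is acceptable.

[0,6] S   <
  [0,4] S\PP   >
    [0,3] (S\PP)/S   >
      [0,1] "some" : ((S\PP)/S)/S
      [1,3] S   <
        [1,2] "heard" : S\PP
        [2,3] "liked" : S\(S\PP)
    [3,4] "every" : S
  [4,6] S\(S\PP)   <
    [4,5] "today" : PP
    [5,6] "bone" : (S\(S\PP))\PP

(S\PP)/S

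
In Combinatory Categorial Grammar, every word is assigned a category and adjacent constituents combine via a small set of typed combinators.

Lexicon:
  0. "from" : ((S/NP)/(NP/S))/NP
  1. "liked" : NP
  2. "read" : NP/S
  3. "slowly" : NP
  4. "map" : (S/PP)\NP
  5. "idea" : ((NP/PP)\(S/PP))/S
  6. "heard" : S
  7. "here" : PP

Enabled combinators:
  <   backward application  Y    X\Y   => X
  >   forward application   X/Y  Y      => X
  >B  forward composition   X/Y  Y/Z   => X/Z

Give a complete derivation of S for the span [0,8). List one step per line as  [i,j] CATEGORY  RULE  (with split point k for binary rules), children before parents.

[0,8] S   >
  [0,3] S/NP   >
    [0,2] (S/NP)/(NP/S)   >
      [0,1] "from" : ((S/NP)/(NP/S))/NP
      [1,2] "liked" : NP
    [2,3] "read" : NP/S
  [3,8] NP   >
    [3,7] NP/PP   <
      [3,5] S/PP   <
        [3,4] "slowly" : NP
        [4,5] "map" : (S/PP)\NP
      [5,7] (NP/PP)\(S/PP)   >
        [5,6] "idea" : ((NP/PP)\(S/PP))/S
        [6,7] "heard" : S
    [7,8] "here" : PP

[0,1] ((S/NP)/(NP/S))/NP  lex  "from"
[1,2] NP  lex  "liked"
[0,2] (S/NP)/(NP/S)  >  k=1
[2,3] NP/S  lex  "read"
[0,3] S/NP  >  k=2
[3,4] NP  lex  "slowly"
[4,5] (S/PP)\NP  lex  "map"
[3,5] S/PP  <  k=4
[5,6] ((NP/PP)\(S/PP))/S  lex  "idea"
[6,7] S  lex  "heard"
[5,7] (NP/PP)\(S/PP)  >  k=6
[3,7] NP/PP  <  k=5
[7,8] PP  lex  "here"
[3,8] NP  >  k=7
[0,8] S  >  k=3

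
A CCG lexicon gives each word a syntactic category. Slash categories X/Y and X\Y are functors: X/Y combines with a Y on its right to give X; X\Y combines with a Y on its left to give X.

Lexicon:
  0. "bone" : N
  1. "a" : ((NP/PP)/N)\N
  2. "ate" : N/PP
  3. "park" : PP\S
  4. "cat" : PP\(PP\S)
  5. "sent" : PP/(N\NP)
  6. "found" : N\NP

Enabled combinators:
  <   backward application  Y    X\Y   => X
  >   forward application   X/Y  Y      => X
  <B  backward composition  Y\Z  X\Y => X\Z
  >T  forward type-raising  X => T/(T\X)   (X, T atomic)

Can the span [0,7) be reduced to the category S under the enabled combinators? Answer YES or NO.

N ((NP/PP)/N)\N N/PP PP\S PP\(PP\S) PP/(N\NP) N\NP
CKY chart[0,7] = {N/(N\NP), NP, NP/(NP\NP), PP/(PP\NP), S/(S\NP)}; S ∉ chart

NO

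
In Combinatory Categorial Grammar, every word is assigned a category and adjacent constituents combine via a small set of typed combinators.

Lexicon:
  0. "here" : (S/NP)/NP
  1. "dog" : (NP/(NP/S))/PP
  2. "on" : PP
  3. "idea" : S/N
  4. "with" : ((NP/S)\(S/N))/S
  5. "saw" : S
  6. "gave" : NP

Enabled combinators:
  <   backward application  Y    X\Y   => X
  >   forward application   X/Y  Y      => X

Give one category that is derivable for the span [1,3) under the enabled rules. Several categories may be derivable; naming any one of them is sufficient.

[0,7] S   >
  [0,6] S/NP   >
    [0,1] "here" : (S/NP)/NP
    [1,6] NP   >
      [1,3] NP/(NP/S)   >
        [1,2] "dog" : (NP/(NP/S))/PP
        [2,3] "on" : PP
      [3,6] NP/S   <
        [3,4] "idea" : S/N
        [4,6] (NP/S)\(S/N)   >
          [4,5] "with" : ((NP/S)\(S/N))/S
          [5,6] "saw" : S
  [6,7] "gave" : NP

NP/(NP/S)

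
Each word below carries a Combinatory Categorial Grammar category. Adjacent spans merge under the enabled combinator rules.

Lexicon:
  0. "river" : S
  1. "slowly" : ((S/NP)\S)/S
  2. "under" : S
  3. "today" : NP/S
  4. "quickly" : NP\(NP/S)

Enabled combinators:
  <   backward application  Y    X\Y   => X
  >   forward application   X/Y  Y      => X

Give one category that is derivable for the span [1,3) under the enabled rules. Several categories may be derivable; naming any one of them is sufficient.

[0,5] S   >
  [0,3] S/NP   <
    [0,1] "river" : S
    [1,3] (S/NP)\S   >
      [1,2] "slowly" : ((S/NP)\S)/S
      [2,3] "under" : S
  [3,5] NP   <
    [3,4] "today" : NP/S
    [4,5] "quickly" : NP\(NP/S)

(S/NP)\S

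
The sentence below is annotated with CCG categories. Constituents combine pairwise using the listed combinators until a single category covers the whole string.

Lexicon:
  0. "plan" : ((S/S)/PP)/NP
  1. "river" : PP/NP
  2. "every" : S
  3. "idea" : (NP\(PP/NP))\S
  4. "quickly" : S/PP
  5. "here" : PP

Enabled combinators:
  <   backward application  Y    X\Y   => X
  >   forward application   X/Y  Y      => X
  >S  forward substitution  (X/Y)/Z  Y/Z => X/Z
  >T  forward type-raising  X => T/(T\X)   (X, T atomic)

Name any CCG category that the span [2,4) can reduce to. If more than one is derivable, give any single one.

[0,6] S   >
  [0,5] S/PP   >S
    [0,4] (S/S)/PP   >
      [0,1] "plan" : ((S/S)/PP)/NP
      [1,4] NP   <
        [1,2] "river" : PP/NP
        [2,4] NP\(PP/NP)   <
          [2,3] "every" : S
          [3,4] "idea" : (NP\(PP/NP))\S
    [4,5] "quickly" : S/PP
  [5,6] "here" : PP

NP\(PP/NP)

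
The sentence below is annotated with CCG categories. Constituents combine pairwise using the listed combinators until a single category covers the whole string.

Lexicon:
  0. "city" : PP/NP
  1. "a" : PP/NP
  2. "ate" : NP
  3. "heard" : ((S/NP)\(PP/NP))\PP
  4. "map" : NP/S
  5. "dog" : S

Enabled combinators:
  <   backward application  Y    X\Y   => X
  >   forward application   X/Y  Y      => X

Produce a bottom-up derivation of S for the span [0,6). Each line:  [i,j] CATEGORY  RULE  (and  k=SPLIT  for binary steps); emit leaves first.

[0,1] PP/NP  lex  "city"
[1,2] PP/NP  lex  "a"
[2,3] NP  lex  "ate"
[1,3] PP  >  k=2
[3,4] ((S/NP)\(PP/NP))\PP  lex  "heard"
[1,4] (S/NP)\(PP/NP)  <  k=3
[0,4] S/NP  <  k=1
[4,5] NP/S  lex  "map"
[5,6] S  lex  "dog"
[4,6] NP  >  k=5
[0,6] S  >  k=4

[0,6] S   >
  [0,4] S/NP   <
    [0,1] "city" : PP/NP
    [1,4] (S/NP)\(PP/NP)   <
      [1,3] PP   >
        [1,2] "a" : PP/NP
        [2,3] "ate" : NP
      [3,4] "heard" : ((S/NP)\(PP/NP))\PP
  [4,6] NP   >
    [4,5] "map" : NP/S
    [5,6] "dog" : S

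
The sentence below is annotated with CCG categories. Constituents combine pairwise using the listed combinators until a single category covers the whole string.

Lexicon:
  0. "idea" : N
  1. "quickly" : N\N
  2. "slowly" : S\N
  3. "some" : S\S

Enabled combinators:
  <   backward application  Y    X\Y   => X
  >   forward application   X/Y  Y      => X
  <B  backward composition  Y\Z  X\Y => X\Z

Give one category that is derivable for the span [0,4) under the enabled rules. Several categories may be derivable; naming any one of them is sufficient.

S

[0,4] S   <
  [0,1] "idea" : N
  [1,4] S\N   <B
    [1,2] "quickly" : N\N
    [2,4] S\N   <B
      [2,3] "slowly" : S\N
      [3,4] "some" : S\S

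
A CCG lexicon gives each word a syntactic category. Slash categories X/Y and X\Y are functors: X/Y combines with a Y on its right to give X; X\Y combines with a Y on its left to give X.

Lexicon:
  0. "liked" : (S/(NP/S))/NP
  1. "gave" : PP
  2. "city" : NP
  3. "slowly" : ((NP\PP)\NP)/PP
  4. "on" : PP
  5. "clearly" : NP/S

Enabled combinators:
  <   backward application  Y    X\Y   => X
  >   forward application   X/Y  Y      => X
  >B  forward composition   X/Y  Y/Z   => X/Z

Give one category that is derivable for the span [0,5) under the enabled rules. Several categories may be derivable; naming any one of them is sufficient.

S/(NP/S)

[0,6] S   >
  [0,5] S/(NP/S)   >
    [0,1] "liked" : (S/(NP/S))/NP
    [1,5] NP   <
      [1,2] "gave" : PP
      [2,5] NP\PP   <
        [2,3] "city" : NP
        [3,5] (NP\PP)\NP   >
          [3,4] "slowly" : ((NP\PP)\NP)/PP
          [4,5] "on" : PP
  [5,6] "clearly" : NP/S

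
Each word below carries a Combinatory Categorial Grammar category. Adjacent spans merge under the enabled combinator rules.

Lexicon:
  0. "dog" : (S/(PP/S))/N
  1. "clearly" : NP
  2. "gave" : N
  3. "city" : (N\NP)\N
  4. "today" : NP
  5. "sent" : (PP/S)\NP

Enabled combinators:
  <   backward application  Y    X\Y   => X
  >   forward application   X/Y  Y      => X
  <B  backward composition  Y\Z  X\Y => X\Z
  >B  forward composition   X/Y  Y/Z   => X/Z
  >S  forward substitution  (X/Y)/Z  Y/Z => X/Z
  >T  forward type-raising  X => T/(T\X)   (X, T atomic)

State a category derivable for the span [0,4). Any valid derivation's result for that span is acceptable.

[0,6] S   >
  [0,4] S/(PP/S)   >
    [0,1] "dog" : (S/(PP/S))/N
    [1,4] N   <
      [1,2] "clearly" : NP
      [2,4] N\NP   <
        [2,3] "gave" : N
        [3,4] "city" : (N\NP)\N
  [4,6] PP/S   <
    [4,5] "today" : NP
    [5,6] "sent" : (PP/S)\NP

S/(PP/S)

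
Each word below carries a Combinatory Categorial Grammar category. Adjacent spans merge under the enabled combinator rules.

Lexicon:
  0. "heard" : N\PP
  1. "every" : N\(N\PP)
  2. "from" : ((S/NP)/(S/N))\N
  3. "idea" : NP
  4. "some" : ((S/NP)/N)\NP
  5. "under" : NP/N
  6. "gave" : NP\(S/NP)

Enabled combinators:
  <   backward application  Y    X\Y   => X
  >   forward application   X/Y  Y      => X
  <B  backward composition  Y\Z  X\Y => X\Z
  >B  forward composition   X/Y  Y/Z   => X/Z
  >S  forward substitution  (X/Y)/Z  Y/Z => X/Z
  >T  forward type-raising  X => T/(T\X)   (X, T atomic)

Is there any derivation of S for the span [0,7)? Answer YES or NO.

N\PP N\(N\PP) ((S/NP)/(S/N))\N NP ((S/NP)/N)\NP NP/N NP\(S/NP)
CKY chart[0,7] = {N/(N\NP), NP, NP/(NP\NP), PP/(PP\NP), S/(S\NP)}; S ∉ chart

NO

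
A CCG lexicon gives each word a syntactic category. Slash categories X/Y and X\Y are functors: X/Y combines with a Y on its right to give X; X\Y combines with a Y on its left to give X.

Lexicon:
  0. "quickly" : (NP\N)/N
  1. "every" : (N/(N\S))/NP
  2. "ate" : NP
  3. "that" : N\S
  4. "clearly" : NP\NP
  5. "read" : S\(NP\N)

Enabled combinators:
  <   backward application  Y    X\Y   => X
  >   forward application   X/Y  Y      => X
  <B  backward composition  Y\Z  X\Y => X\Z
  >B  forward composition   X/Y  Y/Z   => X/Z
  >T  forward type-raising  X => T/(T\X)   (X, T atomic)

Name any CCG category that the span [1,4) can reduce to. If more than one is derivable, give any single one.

[0,6] S   <
  [0,5] NP\N   <B
    [0,4] NP\N   >
      [0,1] "quickly" : (NP\N)/N
      [1,4] N   >
        [1,3] N/(N\S)   >
          [1,2] "every" : (N/(N\S))/NP
          [2,3] "ate" : NP
        [3,4] "that" : N\S
    [4,5] "clearly" : NP\NP
  [5,6] "read" : S\(NP\N)

N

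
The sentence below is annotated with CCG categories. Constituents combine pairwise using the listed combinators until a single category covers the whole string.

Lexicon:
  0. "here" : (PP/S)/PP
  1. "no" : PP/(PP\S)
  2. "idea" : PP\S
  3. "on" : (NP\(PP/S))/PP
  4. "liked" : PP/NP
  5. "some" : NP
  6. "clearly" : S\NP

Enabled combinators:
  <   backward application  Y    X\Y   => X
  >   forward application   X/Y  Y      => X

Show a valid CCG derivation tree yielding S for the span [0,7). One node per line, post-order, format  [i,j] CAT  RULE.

[0,7] S   <
  [0,6] NP   <
    [0,3] PP/S   >
      [0,1] "here" : (PP/S)/PP
      [1,3] PP   >
        [1,2] "no" : PP/(PP\S)
        [2,3] "idea" : PP\S
    [3,6] NP\(PP/S)   >
      [3,4] "on" : (NP\(PP/S))/PP
      [4,6] PP   >
        [4,5] "liked" : PP/NP
        [5,6] "some" : NP
  [6,7] "clearly" : S\NP

[0,1] (PP/S)/PP  lex  "here"
[1,2] PP/(PP\S)  lex  "no"
[2,3] PP\S  lex  "idea"
[1,3] PP  >  k=2
[0,3] PP/S  >  k=1
[3,4] (NP\(PP/S))/PP  lex  "on"
[4,5] PP/NP  lex  "liked"
[5,6] NP  lex  "some"
[4,6] PP  >  k=5
[3,6] NP\(PP/S)  >  k=4
[0,6] NP  <  k=3
[6,7] S\NP  lex  "clearly"
[0,7] S  <  k=6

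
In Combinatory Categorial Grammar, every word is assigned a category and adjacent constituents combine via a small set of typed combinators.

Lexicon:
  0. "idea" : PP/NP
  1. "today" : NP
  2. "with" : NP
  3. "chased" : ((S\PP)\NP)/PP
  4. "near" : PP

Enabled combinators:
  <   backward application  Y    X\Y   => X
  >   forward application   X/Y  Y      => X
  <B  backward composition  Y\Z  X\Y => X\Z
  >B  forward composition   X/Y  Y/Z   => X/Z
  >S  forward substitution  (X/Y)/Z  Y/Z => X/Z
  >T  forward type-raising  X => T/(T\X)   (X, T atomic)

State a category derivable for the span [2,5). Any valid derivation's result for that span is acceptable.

S\PP

[0,5] S   <
  [0,2] PP   >
    [0,1] "idea" : PP/NP
    [1,2] "today" : NP
  [2,5] S\PP   <
    [2,3] "with" : NP
    [3,5] (S\PP)\NP   >
      [3,4] "chased" : ((S\PP)\NP)/PP
      [4,5] "near" : PP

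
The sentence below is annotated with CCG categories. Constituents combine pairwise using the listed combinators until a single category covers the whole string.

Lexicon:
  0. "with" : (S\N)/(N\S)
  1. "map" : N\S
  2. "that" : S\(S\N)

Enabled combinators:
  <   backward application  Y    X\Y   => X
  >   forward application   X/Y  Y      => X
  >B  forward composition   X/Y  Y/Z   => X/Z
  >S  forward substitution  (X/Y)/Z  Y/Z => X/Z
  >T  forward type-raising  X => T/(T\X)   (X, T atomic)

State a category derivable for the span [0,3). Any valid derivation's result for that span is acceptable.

S

[0,3] S   <
  [0,2] S\N   >
    [0,1] "with" : (S\N)/(N\S)
    [1,2] "map" : N\S
  [2,3] "that" : S\(S\N)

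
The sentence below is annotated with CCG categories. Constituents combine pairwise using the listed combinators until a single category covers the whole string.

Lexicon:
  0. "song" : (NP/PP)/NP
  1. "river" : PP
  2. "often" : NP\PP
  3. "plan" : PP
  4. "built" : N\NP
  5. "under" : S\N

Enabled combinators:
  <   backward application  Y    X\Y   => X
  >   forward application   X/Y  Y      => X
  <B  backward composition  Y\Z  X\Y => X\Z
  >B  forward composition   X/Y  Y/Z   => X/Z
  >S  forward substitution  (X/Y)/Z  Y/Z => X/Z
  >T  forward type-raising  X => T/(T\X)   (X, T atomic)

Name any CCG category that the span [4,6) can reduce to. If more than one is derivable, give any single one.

S\NP

[0,6] S   <
  [0,4] NP   >
    [0,3] NP/PP   >
      [0,1] "song" : (NP/PP)/NP
      [1,3] NP   >
        [1,2] NP/(NP\PP)   >T
          [1,2] "river" : PP
        [2,3] "often" : NP\PP
    [3,4] "plan" : PP
  [4,6] S\NP   <B
    [4,5] "built" : N\NP
    [5,6] "under" : S\N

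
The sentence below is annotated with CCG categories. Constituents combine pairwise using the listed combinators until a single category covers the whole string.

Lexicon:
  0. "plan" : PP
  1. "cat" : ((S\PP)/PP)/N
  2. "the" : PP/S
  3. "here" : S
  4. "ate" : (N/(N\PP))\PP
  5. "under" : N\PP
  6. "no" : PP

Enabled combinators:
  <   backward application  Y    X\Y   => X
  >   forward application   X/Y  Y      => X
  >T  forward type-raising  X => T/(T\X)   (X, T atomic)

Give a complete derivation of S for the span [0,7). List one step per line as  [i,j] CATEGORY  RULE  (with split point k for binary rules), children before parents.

[0,1] PP  lex  "plan"
[1,2] ((S\PP)/PP)/N  lex  "cat"
[2,3] PP/S  lex  "the"
[3,4] S  lex  "here"
[2,4] PP  >  k=3
[4,5] (N/(N\PP))\PP  lex  "ate"
[2,5] N/(N\PP)  <  k=4
[5,6] N\PP  lex  "under"
[2,6] N  >  k=5
[1,6] (S\PP)/PP  >  k=2
[6,7] PP  lex  "no"
[1,7] S\PP  >  k=6
[0,7] S  <  k=1

[0,7] S   <
  [0,1] "plan" : PP
  [1,7] S\PP   >
    [1,6] (S\PP)/PP   >
      [1,2] "cat" : ((S\PP)/PP)/N
      [2,6] N   >
        [2,5] N/(N\PP)   <
          [2,4] PP   >
            [2,3] "the" : PP/S
            [3,4] "here" : S
          [4,5] "ate" : (N/(N\PP))\PP
        [5,6] "under" : N\PP
    [6,7] "no" : PP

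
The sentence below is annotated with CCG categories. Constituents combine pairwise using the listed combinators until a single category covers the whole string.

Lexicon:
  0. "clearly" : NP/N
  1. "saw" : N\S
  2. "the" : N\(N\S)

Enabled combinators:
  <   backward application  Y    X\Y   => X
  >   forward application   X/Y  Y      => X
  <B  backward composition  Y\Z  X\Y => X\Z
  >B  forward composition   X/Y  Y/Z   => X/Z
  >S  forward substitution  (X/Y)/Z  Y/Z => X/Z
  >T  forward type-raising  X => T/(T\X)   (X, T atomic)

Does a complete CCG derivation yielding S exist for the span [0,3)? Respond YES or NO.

NO

NP/N N\S N\(N\S)
CKY chart[0,3] = {N/(N\NP), NP, NP/(NP\NP), NP/(N\N), PP/(PP\NP), S/(S\NP)}; S ∉ chart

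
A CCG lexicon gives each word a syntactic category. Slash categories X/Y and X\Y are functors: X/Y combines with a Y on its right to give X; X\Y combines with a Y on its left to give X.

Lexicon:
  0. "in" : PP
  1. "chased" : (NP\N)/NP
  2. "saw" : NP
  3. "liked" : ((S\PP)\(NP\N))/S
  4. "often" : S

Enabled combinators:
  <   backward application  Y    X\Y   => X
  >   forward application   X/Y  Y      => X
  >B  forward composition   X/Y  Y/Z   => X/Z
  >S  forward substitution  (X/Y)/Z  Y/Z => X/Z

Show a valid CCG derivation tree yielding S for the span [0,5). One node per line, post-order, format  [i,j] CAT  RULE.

[0,5] S   <
  [0,1] "in" : PP
  [1,5] S\PP   <
    [1,3] NP\N   >
      [1,2] "chased" : (NP\N)/NP
      [2,3] "saw" : NP
    [3,5] (S\PP)\(NP\N)   >
      [3,4] "liked" : ((S\PP)\(NP\N))/S
      [4,5] "often" : S

[0,1] PP  lex  "in"
[1,2] (NP\N)/NP  lex  "chased"
[2,3] NP  lex  "saw"
[1,3] NP\N  >  k=2
[3,4] ((S\PP)\(NP\N))/S  lex  "liked"
[4,5] S  lex  "often"
[3,5] (S\PP)\(NP\N)  >  k=4
[1,5] S\PP  <  k=3
[0,5] S  <  k=1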